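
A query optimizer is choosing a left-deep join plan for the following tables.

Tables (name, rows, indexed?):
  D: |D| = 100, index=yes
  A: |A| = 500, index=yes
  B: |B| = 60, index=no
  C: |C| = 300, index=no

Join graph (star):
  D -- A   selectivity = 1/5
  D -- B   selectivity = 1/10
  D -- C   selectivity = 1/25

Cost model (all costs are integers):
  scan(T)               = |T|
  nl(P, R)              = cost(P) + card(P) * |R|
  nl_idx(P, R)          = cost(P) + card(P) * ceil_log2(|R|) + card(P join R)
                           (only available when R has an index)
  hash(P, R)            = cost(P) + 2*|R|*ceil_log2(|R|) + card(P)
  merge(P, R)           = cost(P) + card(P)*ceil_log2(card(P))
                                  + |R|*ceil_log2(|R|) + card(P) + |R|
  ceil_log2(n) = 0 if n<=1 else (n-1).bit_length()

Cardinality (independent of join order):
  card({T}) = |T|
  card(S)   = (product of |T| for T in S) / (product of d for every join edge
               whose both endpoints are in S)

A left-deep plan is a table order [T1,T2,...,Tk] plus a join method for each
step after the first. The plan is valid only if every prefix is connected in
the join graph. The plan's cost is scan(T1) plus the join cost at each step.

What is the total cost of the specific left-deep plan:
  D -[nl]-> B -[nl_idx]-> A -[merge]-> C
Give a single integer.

step 1: scan D: cost=100, card=100
step 2: join B via nl
    card(P join B) = 100*60/(10) = 600
    cost = 100 + 100*60 = 6100
step 3: join A via nl_idx
    card(P join A) = 600*500/(5) = 60000
    cost = 6100 + 600*9 + 60000 = 71500
step 4: join C via merge
    card(P join C) = 60000*300/(25) = 720000
    cost = 71500 + 60000*16 + 300*9 + 60000 + 300 = 1094500

1094500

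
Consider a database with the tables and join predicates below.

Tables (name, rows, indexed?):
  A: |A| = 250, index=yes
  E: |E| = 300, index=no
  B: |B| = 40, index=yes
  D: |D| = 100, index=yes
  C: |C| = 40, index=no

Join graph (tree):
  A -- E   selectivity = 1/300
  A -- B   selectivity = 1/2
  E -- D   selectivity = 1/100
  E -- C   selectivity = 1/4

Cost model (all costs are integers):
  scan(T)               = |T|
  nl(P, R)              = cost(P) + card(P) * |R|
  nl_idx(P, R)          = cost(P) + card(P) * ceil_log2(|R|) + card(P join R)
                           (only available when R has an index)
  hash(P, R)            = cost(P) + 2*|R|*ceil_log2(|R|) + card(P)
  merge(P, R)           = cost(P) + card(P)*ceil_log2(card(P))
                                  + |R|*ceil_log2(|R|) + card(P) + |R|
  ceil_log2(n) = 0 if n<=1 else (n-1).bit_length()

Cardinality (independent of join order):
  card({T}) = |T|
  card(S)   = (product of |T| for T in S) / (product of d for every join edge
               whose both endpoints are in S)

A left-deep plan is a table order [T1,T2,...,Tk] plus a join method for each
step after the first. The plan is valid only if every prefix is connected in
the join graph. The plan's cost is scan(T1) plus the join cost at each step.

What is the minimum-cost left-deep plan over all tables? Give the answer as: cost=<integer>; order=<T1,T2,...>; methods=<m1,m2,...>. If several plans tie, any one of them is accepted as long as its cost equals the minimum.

cost=8310; order=E,A,D,C,B; methods=nl_idx,hash,hash,hash

Selinger DP (subsets sized 1..n):
  {A}: scan cost=250, card=250
  {E}: scan cost=300, card=300
  {B}: scan cost=40, card=40
  {D}: scan cost=100, card=100
  {C}: scan cost=40, card=40
  {AE}: card=250; try (A,nl_idx)→2950, (A,hash)→4600, (E,merge)→5500, (A,merge)→5550, (E,hash)→5900, (E,nl)→75250 …(+1); best=2950 via (A,nl_idx)
  {AB}: card=5000; try (B,hash)→980, (A,merge)→2570, (B,merge)→2780, (A,hash)→4080, (A,nl_idx)→5360, (B,nl_idx)→6750 …(+2); best=980 via (B,hash)
  {DE}: card=300; try (D,hash)→2000, (D,nl_idx)→2700, (E,merge)→3900, (D,merge)→4100, (E,hash)→5600, (E,nl)→30100 …(+1); best=2000 via (D,hash)
  {CE}: card=3000; try (C,hash)→1080, (E,merge)→3320, (C,merge)→3580, (E,hash)→5480, (E,nl)→12040, (C,nl)→12300; best=1080 via (C,hash)
  {ABE}: card=5000; try (B,hash)→3680, (B,merge)→5480, (B,nl_idx)→9450, (E,hash)→11380, (B,nl)→12950, (E,merge)→73980 …(+1); best=3680 via (B,hash)
  {ADE}: card=250; try (D,hash)→4600, (A,nl_idx)→4650, (D,nl_idx)→4950, (D,merge)→6000, (A,hash)→6300, (A,merge)→7250 …(+2); best=4600 via (D,hash)
  {ACE}: card=2500; try (C,hash)→3680, (C,merge)→5480, (A,hash)→8080, (C,nl)→12950, (A,nl_idx)→27580, (A,merge)→42330 …(+1); best=3680 via (C,hash)
  {CDE}: card=3000; try (C,hash)→2780, (C,merge)→5280, (D,hash)→5480, (C,nl)→14000, (D,nl_idx)→25080, (D,merge)→40880 …(+1); best=2780 via (C,hash)
  {ABDE}: card=5000; try (B,hash)→5330, (B,merge)→7130, (D,hash)→10080, (B,nl_idx)→11100, (B,nl)→14600, (D,nl_idx)→43680 …(+2); best=5330 via (B,hash)
  {ABCE}: card=50000; try (B,hash)→6660, (C,hash)→9160, (B,merge)→36460, (B,nl_idx)→68680, (C,merge)→73960, (B,nl)→103680 …(+1); best=6660 via (B,hash)
  {ACDE}: card=2500; try (C,hash)→5330, (C,merge)→7130, (D,hash)→7580, (A,hash)→9780, (C,nl)→14600, (D,nl_idx)→23680 …(+5); best=5330 via (C,hash)
  {ABCDE}: card=50000; try (B,hash)→8310, (C,hash)→10810, (B,merge)→38110, (D,hash)→58060, (B,nl_idx)→70330, (C,merge)→75610 …(+5); best=8310 via (B,hash)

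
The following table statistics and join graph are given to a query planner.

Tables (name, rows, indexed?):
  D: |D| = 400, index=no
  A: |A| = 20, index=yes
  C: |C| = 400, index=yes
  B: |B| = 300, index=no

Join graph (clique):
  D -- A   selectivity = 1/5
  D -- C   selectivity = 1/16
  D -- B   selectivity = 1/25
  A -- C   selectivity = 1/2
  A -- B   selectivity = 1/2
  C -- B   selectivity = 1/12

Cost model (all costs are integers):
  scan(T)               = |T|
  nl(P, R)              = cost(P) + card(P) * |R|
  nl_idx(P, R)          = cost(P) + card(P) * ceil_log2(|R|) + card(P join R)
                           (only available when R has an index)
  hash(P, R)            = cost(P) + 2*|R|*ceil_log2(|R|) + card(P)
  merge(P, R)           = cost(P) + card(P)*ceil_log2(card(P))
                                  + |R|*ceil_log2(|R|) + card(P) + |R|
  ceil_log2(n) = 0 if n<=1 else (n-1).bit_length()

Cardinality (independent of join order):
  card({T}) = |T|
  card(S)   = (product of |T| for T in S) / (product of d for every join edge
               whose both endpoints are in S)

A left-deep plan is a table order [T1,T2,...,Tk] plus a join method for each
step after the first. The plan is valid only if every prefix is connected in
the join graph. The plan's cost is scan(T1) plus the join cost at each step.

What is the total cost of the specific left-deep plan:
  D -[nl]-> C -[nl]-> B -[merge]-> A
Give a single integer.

3310520

step 1: scan D: cost=400, card=400
step 2: join C via nl
    card(P join C) = 400*400/(16) = 10000
    cost = 400 + 400*400 = 160400
step 3: join B via nl
    card(P join B) = 10000*300/(25*12) = 10000
    cost = 160400 + 10000*300 = 3160400
step 4: join A via merge
    card(P join A) = 10000*20/(5*2*2) = 10000
    cost = 3160400 + 10000*14 + 20*5 + 10000 + 20 = 3310520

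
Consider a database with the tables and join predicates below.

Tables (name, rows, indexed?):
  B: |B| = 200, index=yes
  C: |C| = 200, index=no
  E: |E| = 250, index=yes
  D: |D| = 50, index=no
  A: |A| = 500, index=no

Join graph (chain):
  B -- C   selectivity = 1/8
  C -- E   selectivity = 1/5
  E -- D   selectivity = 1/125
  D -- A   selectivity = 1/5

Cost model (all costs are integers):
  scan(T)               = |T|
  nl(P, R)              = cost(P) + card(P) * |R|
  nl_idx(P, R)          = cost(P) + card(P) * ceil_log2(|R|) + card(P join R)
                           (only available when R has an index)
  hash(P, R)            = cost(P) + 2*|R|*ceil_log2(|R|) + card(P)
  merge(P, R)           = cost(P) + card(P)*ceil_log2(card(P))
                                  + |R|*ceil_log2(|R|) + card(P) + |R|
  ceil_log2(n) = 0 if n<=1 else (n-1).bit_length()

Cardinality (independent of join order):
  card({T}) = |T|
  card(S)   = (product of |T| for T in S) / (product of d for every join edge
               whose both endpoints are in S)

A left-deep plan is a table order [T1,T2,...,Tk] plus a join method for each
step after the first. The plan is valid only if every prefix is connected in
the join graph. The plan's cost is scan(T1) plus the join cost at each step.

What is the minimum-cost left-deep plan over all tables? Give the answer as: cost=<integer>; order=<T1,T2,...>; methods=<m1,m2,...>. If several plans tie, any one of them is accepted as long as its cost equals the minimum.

Selinger DP (subsets sized 1..n):
  {B}: scan cost=200, card=200
  {C}: scan cost=200, card=200
  {E}: scan cost=250, card=250
  {D}: scan cost=50, card=50
  {A}: scan cost=500, card=500
  {BC}: card=5000; try (C,hash)→3600, (B,hash)→3600, (C,merge)→3800, (B,merge)→3800, (B,nl_idx)→6800, (C,nl)→40200 …(+1); best=3600 via (C,hash)
  {CE}: card=10000; try (C,hash)→3700, (E,merge)→4250, (C,merge)→4300, (E,hash)→4400, (E,nl_idx)→11800, (E,nl)→50200 …(+1); best=3700 via (C,hash)
  {DE}: card=100; try (E,nl_idx)→550, (D,hash)→1100, (E,merge)→2650, (D,merge)→2850, (E,hash)→4100, (E,nl)→12550 …(+1); best=550 via (E,nl_idx)
  {AD}: card=5000; try (D,hash)→1600, (A,merge)→5400, (D,merge)→5850, (A,hash)→9100, (A,nl)→25050, (D,nl)→25500; best=1600 via (D,hash)
  {BCE}: card=250000; try (E,hash)→12600, (B,hash)→16900, (E,merge)→75850, (B,merge)→155500, (E,nl_idx)→293600, (B,nl_idx)→333700 …(+2); best=12600 via (E,hash)
  {CDE}: card=4000; try (C,merge)→3150, (C,hash)→3850, (D,hash)→14300, (C,nl)→20550, (D,merge)→154050, (D,nl)→503700; best=3150 via (C,merge)
  {ADE}: card=10000; try (A,merge)→6350, (A,hash)→9650, (E,hash)→10600, (A,nl)→50550, (E,nl_idx)→51600, (E,merge)→73850 …(+1); best=6350 via (A,merge)
  {BCDE}: card=100000; try (B,hash)→10350, (B,merge)→56950, (B,nl_idx)→135150, (D,hash)→263200, (B,nl)→803150, (D,merge)→4762950 …(+1); best=10350 via (B,hash)
  {ACDE}: card=400000; try (A,hash)→16150, (C,hash)→19550, (A,merge)→60150, (C,merge)→158150, (A,nl)→2003150, (C,nl)→2006350; best=16150 via (A,hash)
  {ABCDE}: card=10000000; try (A,hash)→119350, (B,hash)→419350, (A,merge)→1815350, (B,merge)→8017950, (B,nl_idx)→13216150, (A,nl)→50010350 …(+1); best=119350 via (A,hash)

cost=119350; order=D,E,C,B,A; methods=nl_idx,merge,hash,hash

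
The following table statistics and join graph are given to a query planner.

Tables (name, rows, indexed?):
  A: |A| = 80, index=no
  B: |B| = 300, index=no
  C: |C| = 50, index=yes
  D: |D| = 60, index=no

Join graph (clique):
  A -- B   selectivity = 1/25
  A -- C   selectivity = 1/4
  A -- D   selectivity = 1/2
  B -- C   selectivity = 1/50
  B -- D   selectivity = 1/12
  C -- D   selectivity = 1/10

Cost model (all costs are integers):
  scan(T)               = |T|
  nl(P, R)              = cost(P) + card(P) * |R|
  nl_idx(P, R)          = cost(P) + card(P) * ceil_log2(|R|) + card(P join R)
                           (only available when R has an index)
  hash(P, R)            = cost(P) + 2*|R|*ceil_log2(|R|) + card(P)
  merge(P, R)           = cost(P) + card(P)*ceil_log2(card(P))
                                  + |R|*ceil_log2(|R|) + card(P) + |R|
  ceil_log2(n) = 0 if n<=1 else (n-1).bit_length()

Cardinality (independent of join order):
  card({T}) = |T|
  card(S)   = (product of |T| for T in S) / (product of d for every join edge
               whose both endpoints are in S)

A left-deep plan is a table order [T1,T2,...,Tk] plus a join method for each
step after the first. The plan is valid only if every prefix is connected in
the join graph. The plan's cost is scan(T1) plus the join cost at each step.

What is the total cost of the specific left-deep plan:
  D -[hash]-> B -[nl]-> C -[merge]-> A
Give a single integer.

step 1: scan D: cost=60, card=60
step 2: join B via hash
    card(P join B) = 60*300/(12) = 1500
    cost = 60 + 2*300*9 + 60 = 5520
step 3: join C via nl
    card(P join C) = 1500*50/(50*10) = 150
    cost = 5520 + 1500*50 = 80520
step 4: join A via merge
    card(P join A) = 150*80/(25*4*2) = 60
    cost = 80520 + 150*8 + 80*7 + 150 + 80 = 82510

82510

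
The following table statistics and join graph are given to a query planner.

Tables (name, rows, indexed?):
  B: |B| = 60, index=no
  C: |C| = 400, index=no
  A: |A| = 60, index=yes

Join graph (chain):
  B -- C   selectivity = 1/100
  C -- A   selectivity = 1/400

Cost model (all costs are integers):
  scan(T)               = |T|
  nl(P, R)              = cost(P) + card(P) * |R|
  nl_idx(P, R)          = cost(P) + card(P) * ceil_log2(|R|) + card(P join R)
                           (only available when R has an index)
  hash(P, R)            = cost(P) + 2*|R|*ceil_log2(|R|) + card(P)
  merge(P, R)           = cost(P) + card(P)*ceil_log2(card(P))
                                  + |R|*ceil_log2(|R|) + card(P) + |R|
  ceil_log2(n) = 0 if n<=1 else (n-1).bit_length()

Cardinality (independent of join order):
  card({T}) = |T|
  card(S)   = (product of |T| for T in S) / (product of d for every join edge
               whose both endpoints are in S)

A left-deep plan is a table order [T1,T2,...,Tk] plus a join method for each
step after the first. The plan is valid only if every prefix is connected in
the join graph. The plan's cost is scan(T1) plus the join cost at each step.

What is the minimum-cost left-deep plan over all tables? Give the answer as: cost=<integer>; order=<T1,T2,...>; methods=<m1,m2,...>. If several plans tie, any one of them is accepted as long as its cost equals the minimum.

Selinger DP (subsets sized 1..n):
  {B}: scan cost=60, card=60
  {C}: scan cost=400, card=400
  {A}: scan cost=60, card=60
  {BC}: card=240; try (B,hash)→1520, (C,merge)→4480, (B,merge)→4820, (C,hash)→7320, (C,nl)→24060, (B,nl)→24400; best=1520 via (B,hash)
  {AC}: card=60; try (A,hash)→1520, (A,nl_idx)→2860, (C,merge)→4480, (A,merge)→4820, (C,hash)→7320, (C,nl)→24060 …(+1); best=1520 via (A,hash)
  {ABC}: card=36; try (B,hash)→2300, (B,merge)→2360, (A,hash)→2480, (A,nl_idx)→2996, (A,merge)→4100, (B,nl)→5120 …(+1); best=2300 via (B,hash)

cost=2300; order=C,A,B; methods=hash,hash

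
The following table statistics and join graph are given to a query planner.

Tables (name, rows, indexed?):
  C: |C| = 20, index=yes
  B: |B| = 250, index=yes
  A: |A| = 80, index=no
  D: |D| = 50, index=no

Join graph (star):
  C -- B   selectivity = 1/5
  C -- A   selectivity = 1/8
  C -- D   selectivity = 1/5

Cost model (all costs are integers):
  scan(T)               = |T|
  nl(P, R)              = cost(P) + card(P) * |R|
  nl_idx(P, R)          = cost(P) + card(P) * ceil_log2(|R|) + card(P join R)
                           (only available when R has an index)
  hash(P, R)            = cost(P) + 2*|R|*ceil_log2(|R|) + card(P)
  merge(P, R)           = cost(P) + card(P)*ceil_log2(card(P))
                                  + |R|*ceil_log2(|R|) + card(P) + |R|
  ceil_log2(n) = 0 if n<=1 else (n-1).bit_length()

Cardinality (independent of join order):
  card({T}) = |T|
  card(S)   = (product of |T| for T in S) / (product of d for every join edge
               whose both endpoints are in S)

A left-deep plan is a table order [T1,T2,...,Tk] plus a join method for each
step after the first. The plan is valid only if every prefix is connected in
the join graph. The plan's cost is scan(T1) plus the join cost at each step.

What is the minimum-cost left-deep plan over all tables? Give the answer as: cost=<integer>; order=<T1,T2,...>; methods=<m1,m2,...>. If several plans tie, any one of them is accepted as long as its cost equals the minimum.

Selinger DP (subsets sized 1..n):
  {C}: scan cost=20, card=20
  {B}: scan cost=250, card=250
  {A}: scan cost=80, card=80
  {D}: scan cost=50, card=50
  {BC}: card=1000; try (C,hash)→700, (B,nl_idx)→1180, (B,merge)→2390, (C,nl_idx)→2500, (C,merge)→2620, (B,hash)→4040 …(+2); best=700 via (C,hash)
  {AC}: card=200; try (C,hash)→360, (C,nl_idx)→680, (A,merge)→780, (C,merge)→840, (A,hash)→1160, (A,nl)→1620 …(+1); best=360 via (C,hash)
  {CD}: card=200; try (C,hash)→300, (D,merge)→490, (C,nl_idx)→500, (C,merge)→520, (D,hash)→640, (D,nl)→1020 …(+1); best=300 via (C,hash)
  {ABC}: card=10000; try (A,hash)→2820, (B,merge)→4410, (B,hash)→4560, (B,nl_idx)→11960, (A,merge)→12340, (B,nl)→50360 …(+1); best=2820 via (A,hash)
  {BCD}: card=10000; try (D,hash)→2300, (B,merge)→4350, (B,hash)→4500, (B,nl_idx)→11900, (D,merge)→12050, (B,nl)→50300 …(+1); best=2300 via (D,hash)
  {ACD}: card=2000; try (D,hash)→1160, (A,hash)→1620, (D,merge)→2510, (A,merge)→2740, (D,nl)→10360, (A,nl)→16300; best=1160 via (D,hash)
  {ABCD}: card=100000; try (B,hash)→7160, (D,hash)→13420, (A,hash)→13420, (B,merge)→27410, (B,nl_idx)→117160, (A,merge)→152940 …(+4); best=7160 via (B,hash)

cost=7160; order=A,C,D,B; methods=hash,hash,hash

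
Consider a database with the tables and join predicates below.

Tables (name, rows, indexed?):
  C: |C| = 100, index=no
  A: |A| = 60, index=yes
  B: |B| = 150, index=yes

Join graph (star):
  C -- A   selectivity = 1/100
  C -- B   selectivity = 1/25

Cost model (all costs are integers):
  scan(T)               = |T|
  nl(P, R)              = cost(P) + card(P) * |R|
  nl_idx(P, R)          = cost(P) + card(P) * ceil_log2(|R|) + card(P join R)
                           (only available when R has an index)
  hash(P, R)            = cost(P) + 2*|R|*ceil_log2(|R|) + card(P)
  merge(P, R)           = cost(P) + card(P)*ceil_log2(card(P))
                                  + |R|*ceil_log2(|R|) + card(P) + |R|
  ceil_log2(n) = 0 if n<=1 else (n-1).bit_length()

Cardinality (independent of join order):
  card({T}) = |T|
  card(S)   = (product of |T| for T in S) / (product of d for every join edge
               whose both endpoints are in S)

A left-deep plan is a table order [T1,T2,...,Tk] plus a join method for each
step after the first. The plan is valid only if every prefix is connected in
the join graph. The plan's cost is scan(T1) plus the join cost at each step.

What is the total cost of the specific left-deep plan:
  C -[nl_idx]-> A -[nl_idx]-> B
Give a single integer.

step 1: scan C: cost=100, card=100
step 2: join A via nl_idx
    card(P join A) = 100*60/(100) = 60
    cost = 100 + 100*6 + 60 = 760
step 3: join B via nl_idx
    card(P join B) = 60*150/(25) = 360
    cost = 760 + 60*8 + 360 = 1600

1600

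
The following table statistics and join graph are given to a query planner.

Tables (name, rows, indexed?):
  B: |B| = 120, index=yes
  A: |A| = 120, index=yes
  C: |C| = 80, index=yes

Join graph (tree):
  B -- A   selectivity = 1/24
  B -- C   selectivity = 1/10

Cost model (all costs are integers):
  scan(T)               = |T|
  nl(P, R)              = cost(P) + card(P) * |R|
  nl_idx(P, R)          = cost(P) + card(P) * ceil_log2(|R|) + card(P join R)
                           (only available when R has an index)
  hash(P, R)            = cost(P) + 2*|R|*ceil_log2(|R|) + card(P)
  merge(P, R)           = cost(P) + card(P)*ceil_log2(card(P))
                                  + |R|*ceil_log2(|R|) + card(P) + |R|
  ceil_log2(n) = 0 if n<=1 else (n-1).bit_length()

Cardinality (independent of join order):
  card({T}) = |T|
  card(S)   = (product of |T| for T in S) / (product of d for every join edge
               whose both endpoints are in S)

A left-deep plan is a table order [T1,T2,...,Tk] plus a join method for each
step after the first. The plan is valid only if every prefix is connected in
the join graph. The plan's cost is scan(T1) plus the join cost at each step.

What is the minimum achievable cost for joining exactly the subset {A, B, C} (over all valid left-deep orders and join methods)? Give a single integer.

3280

Selinger DP over subsets of {A,B,C}:
  {B}: scan cost=120, card=120
  {A}: scan cost=120, card=120
  {C}: scan cost=80, card=80
  {AB}: card=600; try (B,nl_idx)→1560, (A,nl_idx)→1560, (B,hash)→1920, (A,hash)→1920, (B,merge)→2040, (A,merge)→2040 …(+2); best=1560 via (B,nl_idx)
  {BC}: card=960; try (C,hash)→1360, (B,nl_idx)→1600, (B,merge)→1680, (C,merge)→1720, (B,hash)→1840, (C,nl_idx)→1920 …(+2); best=1360 via (C,hash)
  {ABC}: card=4800; try (C,hash)→3280, (A,hash)→4000, (C,merge)→8800, (C,nl_idx)→10560, (A,merge)→12880, (A,nl_idx)→12880 …(+2); best=3280 via (C,hash)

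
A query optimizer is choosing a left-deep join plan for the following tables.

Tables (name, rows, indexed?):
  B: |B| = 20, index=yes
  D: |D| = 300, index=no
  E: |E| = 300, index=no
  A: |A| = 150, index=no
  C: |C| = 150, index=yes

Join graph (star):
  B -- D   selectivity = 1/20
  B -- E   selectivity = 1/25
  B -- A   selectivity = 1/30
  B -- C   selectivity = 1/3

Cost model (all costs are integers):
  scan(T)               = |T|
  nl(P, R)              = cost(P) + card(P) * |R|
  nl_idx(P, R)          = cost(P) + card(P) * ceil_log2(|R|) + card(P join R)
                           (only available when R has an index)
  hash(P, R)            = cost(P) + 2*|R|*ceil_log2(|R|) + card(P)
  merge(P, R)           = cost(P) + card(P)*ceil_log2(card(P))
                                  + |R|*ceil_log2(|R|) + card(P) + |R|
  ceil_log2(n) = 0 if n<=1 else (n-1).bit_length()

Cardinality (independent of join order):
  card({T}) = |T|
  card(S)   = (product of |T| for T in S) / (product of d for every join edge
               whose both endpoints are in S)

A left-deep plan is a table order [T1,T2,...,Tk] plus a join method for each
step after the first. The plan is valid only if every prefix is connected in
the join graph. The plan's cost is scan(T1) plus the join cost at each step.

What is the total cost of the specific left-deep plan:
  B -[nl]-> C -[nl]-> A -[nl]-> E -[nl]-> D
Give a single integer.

step 1: scan B: cost=20, card=20
step 2: join C via nl
    card(P join C) = 20*150/(3) = 1000
    cost = 20 + 20*150 = 3020
step 3: join A via nl
    card(P join A) = 1000*150/(30) = 5000
    cost = 3020 + 1000*150 = 153020
step 4: join E via nl
    card(P join E) = 5000*300/(25) = 60000
    cost = 153020 + 5000*300 = 1653020
step 5: join D via nl
    card(P join D) = 60000*300/(20) = 900000
    cost = 1653020 + 60000*300 = 19653020

19653020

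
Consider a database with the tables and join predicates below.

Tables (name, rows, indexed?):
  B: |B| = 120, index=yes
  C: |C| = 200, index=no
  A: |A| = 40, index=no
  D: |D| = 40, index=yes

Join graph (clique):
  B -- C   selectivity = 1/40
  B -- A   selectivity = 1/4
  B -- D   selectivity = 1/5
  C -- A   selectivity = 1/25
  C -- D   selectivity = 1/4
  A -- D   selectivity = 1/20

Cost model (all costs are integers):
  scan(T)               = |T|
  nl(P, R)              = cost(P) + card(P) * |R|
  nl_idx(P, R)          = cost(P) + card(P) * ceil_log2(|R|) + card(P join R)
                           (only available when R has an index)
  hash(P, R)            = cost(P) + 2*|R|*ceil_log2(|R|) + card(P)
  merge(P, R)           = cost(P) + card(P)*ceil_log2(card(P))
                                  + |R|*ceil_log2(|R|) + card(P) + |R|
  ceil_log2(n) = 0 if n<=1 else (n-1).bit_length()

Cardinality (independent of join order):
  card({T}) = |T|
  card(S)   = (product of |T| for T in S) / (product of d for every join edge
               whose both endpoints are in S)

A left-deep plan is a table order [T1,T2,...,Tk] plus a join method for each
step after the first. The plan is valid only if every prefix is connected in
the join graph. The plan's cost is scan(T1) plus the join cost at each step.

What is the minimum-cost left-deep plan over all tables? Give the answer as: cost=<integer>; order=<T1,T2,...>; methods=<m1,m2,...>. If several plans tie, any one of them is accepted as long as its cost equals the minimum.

Selinger DP (subsets sized 1..n):
  {B}: scan cost=120, card=120
  {C}: scan cost=200, card=200
  {A}: scan cost=40, card=40
  {D}: scan cost=40, card=40
  {BC}: card=600; try (B,hash)→2080, (B,nl_idx)→2200, (C,merge)→2880, (B,merge)→2960, (C,hash)→3440, (C,nl)→24120 …(+1); best=2080 via (B,hash)
  {AB}: card=1200; try (A,hash)→720, (B,merge)→1280, (A,merge)→1360, (B,nl_idx)→1520, (B,hash)→1760, (B,nl)→4840 …(+1); best=720 via (A,hash)
  {BD}: card=960; try (D,hash)→720, (B,merge)→1280, (B,nl_idx)→1280, (D,merge)→1360, (B,hash)→1760, (D,nl_idx)→1800 …(+2); best=720 via (D,hash)
  {AC}: card=320; try (A,hash)→880, (C,merge)→2120, (A,merge)→2280, (C,hash)→3280, (C,nl)→8040, (A,nl)→8200; best=880 via (A,hash)
  {CD}: card=2000; try (D,hash)→880, (C,merge)→2120, (D,merge)→2280, (C,hash)→3280, (D,nl_idx)→3400, (C,nl)→8040 …(+1); best=880 via (D,hash)
  {AD}: card=80; try (D,nl_idx)→360, (D,hash)→560, (A,hash)→560, (D,merge)→600, (A,merge)→600, (D,nl)→1640 …(+1); best=360 via (D,nl_idx)
  {ABC}: card=240; try (B,hash)→2880, (A,hash)→3160, (B,nl_idx)→3360, (B,merge)→5040, (C,hash)→5120, (A,merge)→8960 …(+4); best=2880 via (B,hash)
  {BCD}: card=1200; try (D,hash)→3160, (B,hash)→4560, (C,hash)→4880, (D,nl_idx)→6880, (D,merge)→8960, (C,merge)→13080 …(+5); best=3160 via (D,hash)
  {ABD}: card=480; try (B,nl_idx)→1400, (B,merge)→1960, (B,hash)→2120, (A,hash)→2160, (D,hash)→2400, (D,nl_idx)→8400 …(+5); best=1400 via (B,nl_idx)
  {ACD}: card=160; try (D,hash)→1680, (C,merge)→2800, (D,nl_idx)→2960, (A,hash)→3360, (C,hash)→3640, (D,merge)→4360 …(+4); best=1680 via (D,hash)
  {ABCD}: card=24; try (B,nl_idx)→2824, (B,hash)→3520, (D,hash)→3600, (B,merge)→4080, (D,nl_idx)→4344, (A,hash)→4840 …(+8); best=2824 via (B,nl_idx)

cost=2824; order=C,A,D,B; methods=hash,hash,nl_idx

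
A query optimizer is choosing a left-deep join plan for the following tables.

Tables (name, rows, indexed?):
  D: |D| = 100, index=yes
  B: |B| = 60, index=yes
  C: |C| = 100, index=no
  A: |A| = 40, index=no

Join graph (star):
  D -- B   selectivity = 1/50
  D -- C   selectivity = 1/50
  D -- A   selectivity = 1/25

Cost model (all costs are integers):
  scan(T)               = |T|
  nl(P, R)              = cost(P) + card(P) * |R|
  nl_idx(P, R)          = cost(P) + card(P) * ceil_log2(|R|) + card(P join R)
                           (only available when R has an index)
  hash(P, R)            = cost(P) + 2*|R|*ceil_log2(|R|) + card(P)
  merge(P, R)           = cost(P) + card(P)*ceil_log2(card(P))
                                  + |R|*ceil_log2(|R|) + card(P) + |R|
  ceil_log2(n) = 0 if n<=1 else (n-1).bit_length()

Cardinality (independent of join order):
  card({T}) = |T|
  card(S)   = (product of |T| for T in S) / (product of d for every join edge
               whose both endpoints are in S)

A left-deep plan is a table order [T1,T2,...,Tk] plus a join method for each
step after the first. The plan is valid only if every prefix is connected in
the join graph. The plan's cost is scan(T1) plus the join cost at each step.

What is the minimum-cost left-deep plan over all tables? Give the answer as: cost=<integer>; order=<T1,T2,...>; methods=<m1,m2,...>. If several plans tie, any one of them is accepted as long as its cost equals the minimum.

Selinger DP (subsets sized 1..n):
  {D}: scan cost=100, card=100
  {B}: scan cost=60, card=60
  {C}: scan cost=100, card=100
  {A}: scan cost=40, card=40
  {BD}: card=120; try (D,nl_idx)→600, (B,nl_idx)→820, (B,hash)→920, (D,merge)→1280, (B,merge)→1320, (D,hash)→1520 …(+2); best=600 via (D,nl_idx)
  {CD}: card=200; try (D,nl_idx)→1000, (D,hash)→1600, (C,hash)→1600, (D,merge)→1700, (C,merge)→1700, (D,nl)→10100 …(+1); best=1000 via (D,nl_idx)
  {AD}: card=160; try (D,nl_idx)→480, (A,hash)→680, (D,merge)→1120, (A,merge)→1180, (D,hash)→1480, (D,nl)→4040 …(+1); best=480 via (D,nl_idx)
  {BCD}: card=240; try (B,hash)→1920, (C,hash)→2120, (C,merge)→2360, (B,nl_idx)→2440, (B,merge)→3220, (C,nl)→12600 …(+1); best=1920 via (B,hash)
  {ABD}: card=192; try (A,hash)→1200, (B,hash)→1360, (B,nl_idx)→1632, (A,merge)→1840, (B,merge)→2340, (A,nl)→5400 …(+1); best=1200 via (A,hash)
  {ACD}: card=320; try (A,hash)→1680, (C,hash)→2040, (C,merge)→2720, (A,merge)→3080, (A,nl)→9000, (C,nl)→16480; best=1680 via (A,hash)
  {ABCD}: card=384; try (A,hash)→2640, (B,hash)→2720, (C,hash)→2792, (C,merge)→3728, (B,nl_idx)→3984, (A,merge)→4360 …(+4); best=2640 via (A,hash)

cost=2640; order=C,D,B,A; methods=nl_idx,hash,hash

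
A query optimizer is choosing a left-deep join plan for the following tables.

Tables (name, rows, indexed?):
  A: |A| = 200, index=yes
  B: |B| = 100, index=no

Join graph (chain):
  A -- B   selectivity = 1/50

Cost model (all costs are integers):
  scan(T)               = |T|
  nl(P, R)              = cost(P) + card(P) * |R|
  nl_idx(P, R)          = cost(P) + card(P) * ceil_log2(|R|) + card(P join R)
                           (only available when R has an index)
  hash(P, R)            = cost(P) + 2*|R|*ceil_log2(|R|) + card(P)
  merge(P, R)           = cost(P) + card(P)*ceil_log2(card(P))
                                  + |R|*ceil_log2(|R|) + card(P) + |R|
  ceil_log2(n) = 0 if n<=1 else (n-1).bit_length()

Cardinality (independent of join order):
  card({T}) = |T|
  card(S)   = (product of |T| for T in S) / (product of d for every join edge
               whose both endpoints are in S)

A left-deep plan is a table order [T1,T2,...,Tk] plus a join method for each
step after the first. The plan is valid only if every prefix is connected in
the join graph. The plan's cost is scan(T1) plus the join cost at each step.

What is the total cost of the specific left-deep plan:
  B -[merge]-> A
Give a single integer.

step 1: scan B: cost=100, card=100
step 2: join A via merge
    card(P join A) = 100*200/(50) = 400
    cost = 100 + 100*7 + 200*8 + 100 + 200 = 2700

2700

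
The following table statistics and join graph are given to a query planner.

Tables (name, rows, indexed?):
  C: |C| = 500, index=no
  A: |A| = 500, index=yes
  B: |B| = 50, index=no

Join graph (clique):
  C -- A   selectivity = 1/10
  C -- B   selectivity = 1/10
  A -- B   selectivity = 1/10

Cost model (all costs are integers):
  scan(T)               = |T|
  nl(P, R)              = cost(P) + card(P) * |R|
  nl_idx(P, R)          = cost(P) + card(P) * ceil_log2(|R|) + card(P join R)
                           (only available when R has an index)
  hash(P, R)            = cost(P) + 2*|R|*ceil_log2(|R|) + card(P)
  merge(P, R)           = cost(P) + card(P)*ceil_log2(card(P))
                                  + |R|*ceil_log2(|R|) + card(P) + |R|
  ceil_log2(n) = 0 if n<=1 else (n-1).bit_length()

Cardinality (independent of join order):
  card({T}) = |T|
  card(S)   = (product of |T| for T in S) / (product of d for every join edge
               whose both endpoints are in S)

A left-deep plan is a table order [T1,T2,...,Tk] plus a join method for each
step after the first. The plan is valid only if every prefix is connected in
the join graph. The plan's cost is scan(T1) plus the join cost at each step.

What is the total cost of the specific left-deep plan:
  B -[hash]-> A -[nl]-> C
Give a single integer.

step 1: scan B: cost=50, card=50
step 2: join A via hash
    card(P join A) = 50*500/(10) = 2500
    cost = 50 + 2*500*9 + 50 = 9100
step 3: join C via nl
    card(P join C) = 2500*500/(10*10) = 12500
    cost = 9100 + 2500*500 = 1259100

1259100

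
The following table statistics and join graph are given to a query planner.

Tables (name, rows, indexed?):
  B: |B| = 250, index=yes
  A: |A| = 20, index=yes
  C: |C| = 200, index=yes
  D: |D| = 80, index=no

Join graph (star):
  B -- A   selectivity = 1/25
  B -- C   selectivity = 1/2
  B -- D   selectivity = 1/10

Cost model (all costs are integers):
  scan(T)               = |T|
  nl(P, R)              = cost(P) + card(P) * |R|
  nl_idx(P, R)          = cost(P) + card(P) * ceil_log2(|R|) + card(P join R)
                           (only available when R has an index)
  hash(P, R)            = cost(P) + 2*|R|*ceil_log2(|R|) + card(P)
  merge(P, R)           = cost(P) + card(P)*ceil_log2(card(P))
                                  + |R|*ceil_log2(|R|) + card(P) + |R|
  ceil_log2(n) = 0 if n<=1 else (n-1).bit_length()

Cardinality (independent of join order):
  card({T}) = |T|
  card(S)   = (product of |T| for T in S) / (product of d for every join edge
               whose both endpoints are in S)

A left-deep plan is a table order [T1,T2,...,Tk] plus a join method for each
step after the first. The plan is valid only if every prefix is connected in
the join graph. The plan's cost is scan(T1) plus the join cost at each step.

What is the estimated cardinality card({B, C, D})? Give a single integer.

Tables in S: B(250), C(200), D(80)
Edges inside S: B-C(d=2), B-D(d=10)
numerator = 250 * 200 * 80 = 4000000
denominator = 2 * 10 = 20
card(S) = 4000000 / 20 = 200000

200000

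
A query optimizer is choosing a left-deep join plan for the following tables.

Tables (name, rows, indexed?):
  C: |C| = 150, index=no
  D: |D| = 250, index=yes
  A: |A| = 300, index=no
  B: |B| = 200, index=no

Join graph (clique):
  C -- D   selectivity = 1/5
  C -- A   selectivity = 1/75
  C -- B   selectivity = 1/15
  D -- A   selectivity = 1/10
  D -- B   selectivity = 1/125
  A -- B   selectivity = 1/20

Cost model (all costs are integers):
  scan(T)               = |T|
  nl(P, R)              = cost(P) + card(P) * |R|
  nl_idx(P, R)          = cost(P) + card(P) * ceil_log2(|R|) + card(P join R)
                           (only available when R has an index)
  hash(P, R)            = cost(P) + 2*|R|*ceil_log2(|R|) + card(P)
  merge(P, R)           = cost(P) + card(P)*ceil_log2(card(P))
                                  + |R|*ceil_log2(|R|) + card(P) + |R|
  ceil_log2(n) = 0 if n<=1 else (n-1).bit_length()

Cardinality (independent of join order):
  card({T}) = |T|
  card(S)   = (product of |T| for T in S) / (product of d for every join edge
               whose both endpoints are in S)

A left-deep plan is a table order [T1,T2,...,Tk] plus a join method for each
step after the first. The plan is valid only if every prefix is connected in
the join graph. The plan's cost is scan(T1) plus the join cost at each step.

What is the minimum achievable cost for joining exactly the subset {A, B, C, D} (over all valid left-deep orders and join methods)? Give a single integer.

10016

Selinger DP over subsets of {A,B,C,D}:
  {C}: scan cost=150, card=150
  {D}: scan cost=250, card=250
  {A}: scan cost=300, card=300
  {B}: scan cost=200, card=200
  {CD}: card=7500; try (C,hash)→2900, (D,merge)→3750, (C,merge)→3850, (D,hash)→4300, (D,nl_idx)→8850, (D,nl)→37650 …(+1); best=2900 via (C,hash)
  {AC}: card=600; try (C,hash)→3000, (A,merge)→4500, (C,merge)→4650, (A,hash)→5700, (A,nl)→45150, (C,nl)→45300; best=3000 via (C,hash)
  {BC}: card=2000; try (C,hash)→2800, (B,merge)→3300, (C,merge)→3350, (B,hash)→3500, (B,nl)→30150, (C,nl)→30200; best=2800 via (C,hash)
  {AD}: card=7500; try (D,hash)→4600, (A,merge)→5500, (D,merge)→5550, (A,hash)→5900, (D,nl_idx)→10200, (A,nl)→75250 …(+1); best=4600 via (D,hash)
  {BD}: card=400; try (D,nl_idx)→2200, (B,hash)→3700, (D,merge)→4250, (B,merge)→4300, (D,hash)→4400, (D,nl)→50200 …(+1); best=2200 via (D,nl_idx)
  {AB}: card=3000; try (B,hash)→3800, (A,merge)→5000, (B,merge)→5100, (A,hash)→5800, (A,nl)→60200, (B,nl)→60300; best=3800 via (B,hash)
  {ACD}: card=3000; try (D,hash)→7600, (D,nl_idx)→10800, (D,merge)→11850, (C,hash)→14500, (A,hash)→15800, (A,merge)→110900 …(+4); best=7600 via (D,hash)
  {BCD}: card=800; try (C,hash)→5000, (C,merge)→7550, (D,hash)→8800, (B,hash)→13600, (D,nl_idx)→19600, (D,merge)→29050 …(+4); best=5000 via (C,hash)
  {ABC}: card=400; try (B,hash)→6800, (C,hash)→9200, (A,hash)→10200, (B,merge)→11400, (A,merge)→29800, (C,merge)→44150 …(+3); best=6800 via (B,hash)
  {ABD}: card=600; try (A,hash)→8000, (A,merge)→9200, (D,hash)→10800, (B,hash)→15300, (D,nl_idx)→28400, (D,merge)→45050 …(+4); best=8000 via (A,hash)
  {ABCD}: card=16; try (D,nl_idx)→10016, (C,hash)→11000, (D,hash)→11200, (A,hash)→11200, (D,merge)→13050, (B,hash)→13800 …(+7); best=10016 via (D,nl_idx)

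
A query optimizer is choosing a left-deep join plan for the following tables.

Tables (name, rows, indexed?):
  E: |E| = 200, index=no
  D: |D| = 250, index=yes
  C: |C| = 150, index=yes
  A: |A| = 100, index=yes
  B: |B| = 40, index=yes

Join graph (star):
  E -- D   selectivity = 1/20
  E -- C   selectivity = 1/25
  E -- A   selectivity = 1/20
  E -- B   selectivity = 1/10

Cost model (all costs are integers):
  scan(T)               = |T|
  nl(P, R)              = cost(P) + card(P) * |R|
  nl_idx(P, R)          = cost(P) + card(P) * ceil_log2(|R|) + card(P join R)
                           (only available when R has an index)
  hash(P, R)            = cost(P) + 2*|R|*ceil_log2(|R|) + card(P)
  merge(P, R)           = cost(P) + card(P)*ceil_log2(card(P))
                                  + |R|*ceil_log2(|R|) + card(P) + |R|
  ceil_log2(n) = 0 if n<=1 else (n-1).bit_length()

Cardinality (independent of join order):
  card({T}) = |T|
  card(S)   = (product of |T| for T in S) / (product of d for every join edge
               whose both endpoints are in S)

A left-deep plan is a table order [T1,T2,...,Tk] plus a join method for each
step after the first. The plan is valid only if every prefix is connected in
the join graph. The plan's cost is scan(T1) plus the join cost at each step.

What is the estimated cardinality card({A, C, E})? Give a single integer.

Tables in S: A(100), C(150), E(200)
Edges inside S: E-C(d=25), E-A(d=20)
numerator = 100 * 150 * 200 = 3000000
denominator = 25 * 20 = 500
card(S) = 3000000 / 500 = 6000

6000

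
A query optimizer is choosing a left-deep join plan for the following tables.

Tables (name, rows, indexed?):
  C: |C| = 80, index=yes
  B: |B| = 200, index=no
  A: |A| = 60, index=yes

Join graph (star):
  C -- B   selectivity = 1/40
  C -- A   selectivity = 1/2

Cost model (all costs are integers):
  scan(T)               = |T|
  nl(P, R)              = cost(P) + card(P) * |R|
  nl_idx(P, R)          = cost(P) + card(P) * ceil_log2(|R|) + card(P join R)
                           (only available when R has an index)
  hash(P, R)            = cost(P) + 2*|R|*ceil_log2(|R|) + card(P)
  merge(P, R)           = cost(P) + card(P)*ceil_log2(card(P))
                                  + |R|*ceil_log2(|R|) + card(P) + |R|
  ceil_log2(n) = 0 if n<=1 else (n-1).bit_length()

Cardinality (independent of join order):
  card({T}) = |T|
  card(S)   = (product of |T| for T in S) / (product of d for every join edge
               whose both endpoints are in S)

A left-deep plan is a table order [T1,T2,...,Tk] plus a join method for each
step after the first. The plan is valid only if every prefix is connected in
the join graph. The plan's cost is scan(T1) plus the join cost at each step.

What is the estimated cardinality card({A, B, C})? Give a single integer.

Tables in S: A(60), B(200), C(80)
Edges inside S: C-B(d=40), C-A(d=2)
numerator = 60 * 200 * 80 = 960000
denominator = 40 * 2 = 80
card(S) = 960000 / 80 = 12000

12000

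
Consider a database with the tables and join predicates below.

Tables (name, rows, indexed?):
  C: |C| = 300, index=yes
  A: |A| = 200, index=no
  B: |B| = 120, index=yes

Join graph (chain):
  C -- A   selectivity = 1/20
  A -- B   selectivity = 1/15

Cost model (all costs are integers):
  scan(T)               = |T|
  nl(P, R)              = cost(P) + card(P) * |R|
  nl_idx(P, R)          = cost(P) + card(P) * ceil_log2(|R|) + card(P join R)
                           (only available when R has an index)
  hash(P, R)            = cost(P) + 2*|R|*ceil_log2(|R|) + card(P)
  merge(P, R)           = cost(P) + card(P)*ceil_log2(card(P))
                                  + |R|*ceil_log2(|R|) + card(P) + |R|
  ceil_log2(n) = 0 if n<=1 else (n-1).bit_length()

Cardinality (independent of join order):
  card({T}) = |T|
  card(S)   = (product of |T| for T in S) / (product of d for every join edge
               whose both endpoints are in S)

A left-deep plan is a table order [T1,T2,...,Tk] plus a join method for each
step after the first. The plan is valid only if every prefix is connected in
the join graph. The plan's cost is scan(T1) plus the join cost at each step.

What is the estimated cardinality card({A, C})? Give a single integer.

Tables in S: A(200), C(300)
Edges inside S: C-A(d=20)
numerator = 200 * 300 = 60000
denominator = 20 = 20
card(S) = 60000 / 20 = 3000

3000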